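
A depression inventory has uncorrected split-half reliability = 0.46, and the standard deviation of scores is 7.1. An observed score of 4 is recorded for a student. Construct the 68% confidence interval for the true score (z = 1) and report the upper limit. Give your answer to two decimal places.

Full-length reliability (Spearman-Brown) = 2(0.46)/(1+0.46) ≃ 0.630
The standard error of measurement is 7.100·√(1 − 0.630) ≃ 7.100·0.608 ≃ 4.318.
1 · SEM ≃ 4.318
Upper limit = 4 + 4.318 ≃ 8.318

8.32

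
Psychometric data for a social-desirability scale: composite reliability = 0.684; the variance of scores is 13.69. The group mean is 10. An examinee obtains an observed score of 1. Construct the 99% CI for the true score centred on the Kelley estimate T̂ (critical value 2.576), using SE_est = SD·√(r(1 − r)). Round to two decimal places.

[-0.59, 8.28]

SD = √13.69 ≈ 3.700
T̂ = 0.684(1) + 0.316(10) ≈ 3.844
SE_est = SD × √(r(1 − r)) = 3.700 × √0.216 ≈ 3.700 × 0.465 ≈ 1.720
99% CI: 3.844 ± 4.431 ≈ (-0.587, 8.275)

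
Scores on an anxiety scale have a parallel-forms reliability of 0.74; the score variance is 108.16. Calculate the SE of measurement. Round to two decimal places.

5.30

σ = 108.16^(1/2) = 10.4000
SEM = 10.4000 · √(1 − 0.7400) = 10.4000 · √0.2600 ≈ 10.4000 · 0.5099 ≈ 5.3030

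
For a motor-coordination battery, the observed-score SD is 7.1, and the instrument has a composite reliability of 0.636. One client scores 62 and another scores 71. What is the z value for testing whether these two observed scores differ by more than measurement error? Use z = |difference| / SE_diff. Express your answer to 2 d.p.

1.49

SEM = 7.1000 · √(1 − 0.6360) = 7.1000 · √0.3640 ≈ 7.1000 · 0.6033 ≈ 4.2836
SE_diff = SEM · √2 ≈ 4.2836 · 1.4142 ≈ 6.0579
z = |62 − 71| / 6.0579 = 9 / 6.0579 ≈ 1.4857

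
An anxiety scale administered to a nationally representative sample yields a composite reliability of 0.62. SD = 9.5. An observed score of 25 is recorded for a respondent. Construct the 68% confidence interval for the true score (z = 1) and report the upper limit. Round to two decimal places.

30.86

SEM = 9.500 · √(1 − 0.620) = 9.500 · √0.380 ≈ 9.500 · 0.616 ≈ 5.856
Half-width = 1·5.856 ≈ 5.856
Upper limit = 25 + 5.856 ≈ 30.856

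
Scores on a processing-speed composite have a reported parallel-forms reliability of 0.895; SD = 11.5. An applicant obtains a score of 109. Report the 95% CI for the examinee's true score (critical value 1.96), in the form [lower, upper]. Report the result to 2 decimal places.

SEM = 11.5000 * √(1 − 0.8950) = 11.5000 * √0.1050 ≈ 11.5000 * 0.3240 ≈ 3.7264
Margin = 1.96 * 3.7264 ≈ 7.3038
95% CI: 109 ± 7.3038 = [101.6962, 116.3038]

[101.70, 116.30]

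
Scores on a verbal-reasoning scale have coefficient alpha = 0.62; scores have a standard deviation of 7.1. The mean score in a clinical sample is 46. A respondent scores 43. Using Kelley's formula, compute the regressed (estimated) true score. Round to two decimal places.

44.14

Estimated true score = 0.6200·43 + (1 − 0.6200)·46 ≈ 44.1400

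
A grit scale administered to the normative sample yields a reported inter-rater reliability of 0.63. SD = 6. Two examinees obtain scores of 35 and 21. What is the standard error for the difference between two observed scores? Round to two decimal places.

5.16

SEM = 6.0000 · √(1 − 0.6300) = 6.0000 · √0.3700 ≃ 6.0000 · 0.6083 ≃ 3.6497
Standard error of the difference = 3.6497·√2 ≃ 5.1614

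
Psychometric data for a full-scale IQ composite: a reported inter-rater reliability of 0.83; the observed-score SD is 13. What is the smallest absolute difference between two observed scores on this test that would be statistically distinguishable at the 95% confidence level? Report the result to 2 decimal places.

SEM = 13.000 × √(1 − 0.830) = 13.000 × √0.170 ≈ 13.000 × 0.412 ≈ 5.360
Standard error of the difference = 5.360·√2 ≈ 7.580
Smallest detectable difference = 1.96×7.580 ≈ 14.857

14.86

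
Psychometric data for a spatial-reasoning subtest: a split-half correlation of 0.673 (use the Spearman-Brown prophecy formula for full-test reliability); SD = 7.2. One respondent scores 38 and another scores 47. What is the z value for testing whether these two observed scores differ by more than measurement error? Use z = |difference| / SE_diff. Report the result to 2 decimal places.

2.00

Full-length reliability (Spearman-Brown) = 2(0.673)/(1+0.673) ≃ 0.8045
The standard error of measurement is 7.2000×√(1 − 0.8045) ≃ 7.2000×0.4421 ≃ 3.1832.
SE_diff = SEM × √2 ≃ 3.1832 × 1.4142 ≃ 4.5017
z = 9 / 4.5017 ≃ 1.9993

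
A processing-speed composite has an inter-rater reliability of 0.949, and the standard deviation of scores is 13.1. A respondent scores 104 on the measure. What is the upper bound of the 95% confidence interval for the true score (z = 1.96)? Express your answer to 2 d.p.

109.80

SEM = 13.100·√(1 − 0.949) ≈ 2.958
Margin = 1.96 · 2.958 ≈ 5.798
Upper limit = 104 + 5.798 ≈ 109.798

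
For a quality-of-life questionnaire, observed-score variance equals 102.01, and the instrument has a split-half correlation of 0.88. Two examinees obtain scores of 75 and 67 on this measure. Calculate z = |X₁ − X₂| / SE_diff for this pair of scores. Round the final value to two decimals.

2.22

SD = √102.01 ≈ 10.1000
Full-length reliability (Spearman-Brown) = 2(0.88)/(1+0.88) ≈ 0.9362
SEM = 10.1000·√(1 − 0.9362) ≈ 2.5517
SE_diff = √2 · SEM ≈ 3.6087
z = |75 − 67| / 3.6087 = 8 / 3.6087 ≈ 2.2169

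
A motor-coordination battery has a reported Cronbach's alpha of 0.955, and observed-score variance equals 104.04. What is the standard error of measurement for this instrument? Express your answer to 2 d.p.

2.16

SD = √104.04 = 10.2000
SEM = 10.2000*√(1 − 0.9550) ≈ 2.1637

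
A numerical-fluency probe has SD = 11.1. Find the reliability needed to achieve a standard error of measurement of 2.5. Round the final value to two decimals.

0.95

Required reliability = 1 − (SEM/SD)² = 1 − 0.05073 ≈ 0.94927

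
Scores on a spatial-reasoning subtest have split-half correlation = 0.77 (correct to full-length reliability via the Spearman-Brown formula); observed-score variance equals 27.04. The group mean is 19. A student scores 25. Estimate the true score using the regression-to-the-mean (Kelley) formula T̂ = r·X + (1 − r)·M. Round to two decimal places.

Spearman-Brown: r = 2(0.77) / (1 + 0.77) = 1.540 / 1.770 ≈ 0.870
T̂ = r·X + (1 − r)·M = 0.870×25 + 0.130×19 ≈ 21.751 + 2.469 ≈ 24.220

24.22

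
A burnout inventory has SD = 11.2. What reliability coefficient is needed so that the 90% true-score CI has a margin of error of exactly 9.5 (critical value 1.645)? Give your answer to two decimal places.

SEM needed = half-width / z = 9.5/1.645 ≈ 5.7751
Required reliability = 1 − (SEM/SD)² = 1 − 0.2659 ≈ 0.7341

0.73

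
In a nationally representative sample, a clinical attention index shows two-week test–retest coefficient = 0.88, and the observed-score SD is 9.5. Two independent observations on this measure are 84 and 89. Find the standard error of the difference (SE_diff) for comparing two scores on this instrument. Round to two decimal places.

4.65

SEM = 9.5000 × √(1 − 0.8800) = 9.5000 × √0.1200 ≃ 9.5000 × 0.3464 ≃ 3.2909
SE_diff = SEM × √2 ≃ 3.2909 × 1.4142 ≃ 4.6540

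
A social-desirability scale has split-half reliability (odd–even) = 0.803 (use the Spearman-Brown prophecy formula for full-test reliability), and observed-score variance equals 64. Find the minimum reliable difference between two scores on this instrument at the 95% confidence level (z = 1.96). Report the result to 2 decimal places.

7.33

σ = 64^(1/2) = 8.000
Full-length reliability (Spearman-Brown) = 2(0.803)/(1+0.803) ≈ 0.891
SEM = 8.000·√(1 − 0.891) ≈ 2.644
Standard error of the difference = 2.644·√2 ≈ 3.740
Minimum reliable difference = 1.96 · SE_diff ≈ 1.96 · 3.740 ≈ 7.330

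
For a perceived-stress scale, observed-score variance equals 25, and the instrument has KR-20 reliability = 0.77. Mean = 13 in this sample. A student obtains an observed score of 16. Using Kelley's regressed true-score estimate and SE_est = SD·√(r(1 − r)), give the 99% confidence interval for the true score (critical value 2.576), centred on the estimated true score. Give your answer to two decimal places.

SD = √25 ≈ 5.000
T̂ = 0.770(16) + 0.230(13) ≈ 15.310
SE_est = 5.000·√[r(1 − r)] ≈ 2.104
CI = 15.310 ± 2.576 * 2.104 → [9.890, 20.730]

[9.89, 20.73]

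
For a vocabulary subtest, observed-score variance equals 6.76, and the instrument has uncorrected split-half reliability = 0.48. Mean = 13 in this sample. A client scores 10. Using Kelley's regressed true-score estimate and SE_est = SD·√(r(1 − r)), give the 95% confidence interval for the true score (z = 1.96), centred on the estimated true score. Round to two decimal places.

SD = √6.76 = 2.6000
Full-length reliability (Spearman-Brown) = 2(0.48)/(1+0.48) ≈ 0.6486
T̂ = r·X + (1 − r)·M = 0.6486*10 + 0.3514*13 ≈ 6.4865 + 4.5676 ≈ 11.0541
SE_est = SD * √(r(1 − r)) = 2.6000 * √0.2279 ≈ 2.6000 * 0.4774 ≈ 1.2412
95% CI: 11.0541 ± 2.4328 ≈ (8.6213, 13.4868)

[8.62, 13.49]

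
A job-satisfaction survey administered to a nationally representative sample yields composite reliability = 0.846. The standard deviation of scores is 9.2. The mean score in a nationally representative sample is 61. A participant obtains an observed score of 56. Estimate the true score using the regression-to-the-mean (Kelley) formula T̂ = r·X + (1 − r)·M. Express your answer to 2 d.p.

Estimated true score = 0.846×56 + (1 − 0.846)×61 ≈ 56.770

56.77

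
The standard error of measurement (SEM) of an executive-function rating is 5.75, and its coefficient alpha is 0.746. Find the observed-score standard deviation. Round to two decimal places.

11.41

SD = 5.75 / √(1 − 0.746) ≃ 11.40909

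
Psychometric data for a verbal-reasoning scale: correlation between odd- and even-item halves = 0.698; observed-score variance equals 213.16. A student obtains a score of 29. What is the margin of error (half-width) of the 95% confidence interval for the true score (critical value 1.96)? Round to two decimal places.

SD = √213.16 = 14.600
r_full = 2·0.698 / (1 + 0.698) ≈ 0.822
SEM = 14.600 × √(1 − 0.822) = 14.600 × √0.178 ≈ 14.600 × 0.422 ≈ 6.157
1.96 × SEM ≈ 12.068

12.07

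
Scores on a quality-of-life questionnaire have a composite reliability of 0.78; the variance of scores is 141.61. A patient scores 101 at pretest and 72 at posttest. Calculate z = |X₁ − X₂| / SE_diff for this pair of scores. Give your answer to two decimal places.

σ = 141.61^(1/2) = 11.900
SEM = 11.900 × √(1 − 0.780) = 11.900 × √0.220 ≃ 11.900 × 0.469 ≃ 5.582
SE_diff = SEM × √2 ≃ 5.582 × 1.414 ≃ 7.894
z = 29 / 7.894 ≃ 3.674

3.67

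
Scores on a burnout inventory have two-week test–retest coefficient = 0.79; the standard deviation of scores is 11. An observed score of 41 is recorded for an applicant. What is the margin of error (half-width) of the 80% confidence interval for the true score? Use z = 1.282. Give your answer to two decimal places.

6.46

SEM = 11.000×√(1 − 0.790) ≃ 5.041
Margin = 1.282 × 5.041 ≃ 6.462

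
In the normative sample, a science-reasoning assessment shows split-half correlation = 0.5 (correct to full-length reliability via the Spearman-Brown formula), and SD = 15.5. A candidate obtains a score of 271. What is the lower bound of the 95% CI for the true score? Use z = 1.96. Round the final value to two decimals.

Full-length reliability (Spearman-Brown) = 2(0.5)/(1+0.5) ≈ 0.667
SEM = 15.500·√(1 − 0.667) ≈ 8.949
Margin = 1.96 · 8.949 ≈ 17.540
Lower bound: 271 − 17.540 = 253.460

253.46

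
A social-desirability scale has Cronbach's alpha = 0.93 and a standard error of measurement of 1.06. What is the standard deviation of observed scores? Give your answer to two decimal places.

4.01

SD = 1.06 / √(1 − 0.93) ≈ 4.0064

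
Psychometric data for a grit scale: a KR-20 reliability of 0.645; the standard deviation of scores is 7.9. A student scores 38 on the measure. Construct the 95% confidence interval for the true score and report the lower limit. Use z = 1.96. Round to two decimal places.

The standard error of measurement is 7.9000·√(1 − 0.6450) ≈ 7.9000·0.5958 ≈ 4.7070.
Margin = 1.96 · 4.7070 ≈ 9.2257
Lower bound: 38 − 9.2257 = 28.7743

28.77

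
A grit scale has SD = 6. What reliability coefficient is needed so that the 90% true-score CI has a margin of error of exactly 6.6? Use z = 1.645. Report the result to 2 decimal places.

0.55

Required SEM = 6.6 / 1.645 ≈ 4.012
Required reliability = 1 − (SEM/SD)² = 1 − 0.447 ≈ 0.553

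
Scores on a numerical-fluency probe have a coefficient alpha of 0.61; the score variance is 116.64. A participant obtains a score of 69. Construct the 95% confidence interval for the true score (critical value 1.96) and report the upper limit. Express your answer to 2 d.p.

σ = 116.64^(1/2) = 10.80000
SEM = 10.80000·√(1 − 0.61000) ≈ 6.74460
Half-width = 1.96·6.74460 ≈ 13.21941
Upper bound: 69 + 13.21941 = 82.21941

82.22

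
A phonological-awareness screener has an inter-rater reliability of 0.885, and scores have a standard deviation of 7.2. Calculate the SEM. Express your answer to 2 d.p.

2.44

SEM = 7.200 * √(1 − 0.885) = 7.200 * √0.115 ≈ 7.200 * 0.339 ≈ 2.442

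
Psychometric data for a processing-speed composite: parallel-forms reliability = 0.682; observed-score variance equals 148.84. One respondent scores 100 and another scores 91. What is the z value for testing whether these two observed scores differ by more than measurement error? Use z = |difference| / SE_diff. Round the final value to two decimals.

0.93

SD = √148.84 = 12.20000
SEM = 12.20000 * √(1 − 0.68200) = 12.20000 * √0.31800 ≈ 12.20000 * 0.56391 ≈ 6.87976
Standard error of the difference = 6.87976·√2 ≈ 9.72945
z = |100 − 91| / 9.72945 = 9 / 9.72945 ≈ 0.92503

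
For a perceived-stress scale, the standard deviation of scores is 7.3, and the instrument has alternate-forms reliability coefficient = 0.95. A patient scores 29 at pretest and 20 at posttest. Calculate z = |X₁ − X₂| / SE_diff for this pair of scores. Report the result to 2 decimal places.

SEM = 7.3000 * √(1 − 0.9500) = 7.3000 * √0.0500 ≈ 7.3000 * 0.2236 ≈ 1.6323
SE_diff = SEM * √2 ≈ 1.6323 * 1.4142 ≈ 2.3085
z = |29 − 20| / 2.3085 = 9 / 2.3085 ≈ 3.8987

3.90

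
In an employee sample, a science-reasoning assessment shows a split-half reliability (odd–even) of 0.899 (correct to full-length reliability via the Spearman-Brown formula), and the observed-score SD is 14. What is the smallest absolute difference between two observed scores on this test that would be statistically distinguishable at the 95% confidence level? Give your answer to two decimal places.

8.95

Full-length reliability (Spearman-Brown) = 2(0.899)/(1+0.899) ≈ 0.94681
SEM = 14.00000 · √(1 − 0.94681) = 14.00000 · √0.05319 ≈ 14.00000 · 0.23062 ≈ 3.22869
Standard error of the difference = 3.22869·√2 ≈ 4.56606
Minimum reliable difference = 1.96 · SE_diff ≈ 1.96 · 4.56606 ≈ 8.94947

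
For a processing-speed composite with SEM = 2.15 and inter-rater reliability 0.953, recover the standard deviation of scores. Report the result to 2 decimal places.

9.92

SD = 2.15 / √(1 − 0.953) ≈ 9.9172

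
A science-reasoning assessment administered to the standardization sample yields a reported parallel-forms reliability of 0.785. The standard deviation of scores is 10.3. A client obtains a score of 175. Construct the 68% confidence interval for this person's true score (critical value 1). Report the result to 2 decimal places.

[170.22, 179.78]

SEM = 10.3000·√(1 − 0.7850) ≈ 4.7759
1 · SEM ≈ 4.7759
68% CI: 175 ± 4.7759 = [170.2241, 179.7759]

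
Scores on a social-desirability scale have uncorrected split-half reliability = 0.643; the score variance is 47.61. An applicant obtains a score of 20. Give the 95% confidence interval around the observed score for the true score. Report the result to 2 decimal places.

[13.70, 26.30]

σ = 47.61^(1/2) = 6.900
r_full = 2·0.643 / (1 + 0.643) ≈ 0.783
The standard error of measurement is 6.900×√(1 − 0.783) ≈ 6.900×0.466 ≈ 3.216.
Margin = 1.96 × 3.216 ≈ 6.304
CI = 20 ± 6.304 → [13.696, 26.304]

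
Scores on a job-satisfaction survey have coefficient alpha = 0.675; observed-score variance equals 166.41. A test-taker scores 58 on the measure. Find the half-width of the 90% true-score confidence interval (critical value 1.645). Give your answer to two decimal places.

SD = √166.41 ≃ 12.9000
The standard error of measurement is 12.9000×√(1 − 0.6750) ≃ 12.9000×0.5701 ≃ 7.3541.
1.645 × SEM ≃ 12.0975

12.10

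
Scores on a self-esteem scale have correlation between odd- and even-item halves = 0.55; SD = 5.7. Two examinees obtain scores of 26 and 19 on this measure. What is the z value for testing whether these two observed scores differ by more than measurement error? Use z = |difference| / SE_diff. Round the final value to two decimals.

r_full = 2·0.55 / (1 + 0.55) ≃ 0.7097
The standard error of measurement is 5.7000*√(1 − 0.7097) ≃ 5.7000*0.5388 ≃ 3.0713.
Standard error of the difference = 3.0713·√2 ≃ 4.3434
z = |26 − 19| / 4.3434 = 7 / 4.3434 ≃ 1.6116

1.61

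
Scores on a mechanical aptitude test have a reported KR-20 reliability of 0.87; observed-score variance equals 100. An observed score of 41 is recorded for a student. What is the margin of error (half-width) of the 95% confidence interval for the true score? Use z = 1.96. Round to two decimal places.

7.07

SD = √100 = 10.000
SEM = 10.000 * √(1 − 0.870) = 10.000 * √0.130 ≃ 10.000 * 0.361 ≃ 3.606
1.96 * SEM ≃ 7.067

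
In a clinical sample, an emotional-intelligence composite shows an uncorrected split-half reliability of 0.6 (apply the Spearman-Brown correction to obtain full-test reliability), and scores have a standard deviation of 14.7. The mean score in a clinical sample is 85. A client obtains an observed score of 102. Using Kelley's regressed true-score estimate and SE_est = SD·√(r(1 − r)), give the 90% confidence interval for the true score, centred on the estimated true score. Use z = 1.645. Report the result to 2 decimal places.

Full-length reliability (Spearman-Brown) = 2(0.6)/(1+0.6) ≈ 0.7500
T̂ = r·X + (1 − r)·M = 0.7500×102 + 0.2500×85 = 76.5000 + 21.2500 ≈ 97.7500
SE_est = 14.7000×√(0.7500×0.2500) ≈ 6.3653
CI = 97.7500 ± 1.645 × 6.3653 → [87.2791, 108.2209]

[87.28, 108.22]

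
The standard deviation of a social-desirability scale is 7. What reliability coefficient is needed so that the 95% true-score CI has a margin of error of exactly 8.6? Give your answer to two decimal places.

0.61

SEM needed = half-width / z = 8.6/1.96 ≈ 4.388
r = 1 − (SEM / SD)² = 1 − (4.388 / 7)² ≈ 1 − 0.393 ≈ 0.607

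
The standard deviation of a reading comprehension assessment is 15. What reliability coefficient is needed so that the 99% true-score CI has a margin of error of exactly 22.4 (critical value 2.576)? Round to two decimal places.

SEM needed = half-width / z = 22.4/2.576 ≃ 8.6957
Required reliability = 1 − (SEM/SD)² = 1 − 0.3361 ≃ 0.6639

0.66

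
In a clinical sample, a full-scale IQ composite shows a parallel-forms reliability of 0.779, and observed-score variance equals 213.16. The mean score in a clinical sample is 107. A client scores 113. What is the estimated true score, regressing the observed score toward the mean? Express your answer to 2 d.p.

111.67

T̂ = 0.779(113) + 0.221(107) ≃ 111.674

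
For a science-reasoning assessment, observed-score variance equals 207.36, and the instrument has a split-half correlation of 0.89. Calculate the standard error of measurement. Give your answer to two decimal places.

3.47

SD = √207.36 = 14.40000
Full-length reliability (Spearman-Brown) = 2(0.89)/(1+0.89) ≈ 0.94180
The standard error of measurement is 14.40000·√(1 − 0.94180) ≈ 14.40000·0.24125 ≈ 3.47398.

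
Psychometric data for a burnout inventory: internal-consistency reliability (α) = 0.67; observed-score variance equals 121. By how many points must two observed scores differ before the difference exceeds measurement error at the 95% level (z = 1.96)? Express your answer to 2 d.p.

17.52

SD = √121 ≃ 11.00000
SEM = 11.00000 × √(1 − 0.67000) = 11.00000 × √0.33000 ≃ 11.00000 × 0.57446 ≃ 6.31902
SE_diff = SEM × √2 ≃ 6.31902 × 1.41421 ≃ 8.93644
Minimum reliable difference = 1.96 × SE_diff ≃ 1.96 × 8.93644 ≃ 17.51543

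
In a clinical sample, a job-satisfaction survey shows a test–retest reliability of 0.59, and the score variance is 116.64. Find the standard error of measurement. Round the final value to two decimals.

6.92

σ = 116.64^(1/2) = 10.800
SEM = 10.800×√(1 − 0.590) ≈ 6.915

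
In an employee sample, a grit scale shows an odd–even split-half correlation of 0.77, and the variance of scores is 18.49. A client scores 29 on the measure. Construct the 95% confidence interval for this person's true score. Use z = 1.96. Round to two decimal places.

σ = 18.49^(1/2) = 4.3000
Spearman-Brown: r = 2(0.77) / (1 + 0.77) = 1.5400 / 1.7700 ≈ 0.8701
SEM = 4.3000×√(1 − 0.8701) ≈ 1.5501
1.96 × SEM ≈ 3.0381
CI = 29 ± 3.0381 → [25.9619, 32.0381]

[25.96, 32.04]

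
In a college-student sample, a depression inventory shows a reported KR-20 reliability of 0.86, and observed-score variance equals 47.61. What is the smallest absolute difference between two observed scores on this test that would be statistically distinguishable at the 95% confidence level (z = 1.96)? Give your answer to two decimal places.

SD = √47.61 ≃ 6.90000
SEM = 6.90000 · √(1 − 0.86000) = 6.90000 · √0.14000 ≃ 6.90000 · 0.37417 ≃ 2.58174
SE_diff = √2 · SEM ≃ 3.65114
Minimum reliable difference = 1.96 · SE_diff ≃ 1.96 · 3.65114 ≃ 7.15623

7.16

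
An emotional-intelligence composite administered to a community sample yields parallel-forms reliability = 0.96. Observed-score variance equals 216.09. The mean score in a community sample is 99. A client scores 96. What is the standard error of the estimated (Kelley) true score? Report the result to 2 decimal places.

SD = √216.09 ≈ 14.7000
SE_est = 14.7000×√(0.9600×0.0400) ≈ 2.8806

2.88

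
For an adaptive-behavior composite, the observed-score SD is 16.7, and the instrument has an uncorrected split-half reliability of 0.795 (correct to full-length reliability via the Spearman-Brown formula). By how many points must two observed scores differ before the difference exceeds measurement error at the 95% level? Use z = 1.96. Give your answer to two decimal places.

15.64

Full-length reliability (Spearman-Brown) = 2(0.795)/(1+0.795) ≈ 0.886
The standard error of measurement is 16.700·√(1 − 0.886) ≈ 16.700·0.338 ≈ 5.644.
SE_diff = √2 · SEM ≈ 7.981
Smallest detectable difference = 1.96·7.981 ≈ 15.643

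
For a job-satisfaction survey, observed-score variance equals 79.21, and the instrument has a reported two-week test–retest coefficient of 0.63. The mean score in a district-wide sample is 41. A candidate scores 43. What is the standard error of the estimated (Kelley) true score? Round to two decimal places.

4.30

SD = √79.21 = 8.9000
SE_est = SD * √(r(1 − r)) = 8.9000 * √0.2331 ≃ 8.9000 * 0.4828 ≃ 4.2970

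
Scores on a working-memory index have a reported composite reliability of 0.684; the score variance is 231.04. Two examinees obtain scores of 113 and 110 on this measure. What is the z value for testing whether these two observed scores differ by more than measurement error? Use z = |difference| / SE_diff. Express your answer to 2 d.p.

SD = √231.04 ≈ 15.200
SEM = 15.200 * √(1 − 0.684) = 15.200 * √0.316 ≈ 15.200 * 0.562 ≈ 8.545
SE_diff = SEM * √2 ≈ 8.545 * 1.414 ≈ 12.084
z = 3 / 12.084 ≈ 0.248

0.25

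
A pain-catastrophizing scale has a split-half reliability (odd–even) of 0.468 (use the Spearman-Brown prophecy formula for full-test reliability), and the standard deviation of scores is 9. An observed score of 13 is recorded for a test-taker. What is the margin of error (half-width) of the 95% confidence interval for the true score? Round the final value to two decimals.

Spearman-Brown: r = 2(0.468) / (1 + 0.468) = 0.9360 / 1.4680 ≈ 0.6376
SEM = 9.0000 · √(1 − 0.6376) = 9.0000 · √0.3624 ≈ 9.0000 · 0.6020 ≈ 5.4180
Half-width = 1.96·5.4180 ≈ 10.6192

10.62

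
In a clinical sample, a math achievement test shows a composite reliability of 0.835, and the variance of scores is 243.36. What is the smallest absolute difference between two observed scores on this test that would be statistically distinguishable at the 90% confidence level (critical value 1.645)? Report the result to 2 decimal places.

14.74

σ = 243.36^(1/2) = 15.60000
The standard error of measurement is 15.60000*√(1 − 0.83500) ≈ 15.60000*0.40620 ≈ 6.33675.
SE_diff = √2 * SEM ≈ 8.96152
Minimum reliable difference = 1.645 * SE_diff ≈ 1.645 * 8.96152 ≈ 14.74170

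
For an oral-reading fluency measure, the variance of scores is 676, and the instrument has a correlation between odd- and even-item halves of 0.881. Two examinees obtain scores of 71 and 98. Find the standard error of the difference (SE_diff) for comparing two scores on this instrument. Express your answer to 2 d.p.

9.25

SD = √676 = 26.0000
Full-length reliability (Spearman-Brown) = 2(0.881)/(1+0.881) ≃ 0.9367
The standard error of measurement is 26.0000*√(1 − 0.9367) ≃ 26.0000*0.2515 ≃ 6.5396.
SE_diff = √2 * SEM ≃ 9.2484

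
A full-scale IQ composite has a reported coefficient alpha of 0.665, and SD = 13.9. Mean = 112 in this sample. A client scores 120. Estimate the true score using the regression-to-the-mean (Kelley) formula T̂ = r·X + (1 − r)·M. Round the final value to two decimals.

117.32

Estimated true score = 0.665·120 + (1 − 0.665)·112 ≈ 117.320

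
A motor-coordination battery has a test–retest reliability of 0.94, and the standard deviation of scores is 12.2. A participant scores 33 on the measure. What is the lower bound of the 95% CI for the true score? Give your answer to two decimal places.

27.14

SEM = 12.200 · √(1 − 0.940) = 12.200 · √0.060 ≈ 12.200 · 0.245 ≈ 2.988
Margin = 1.96 · 2.988 ≈ 5.857
Lower limit = 33 − 5.857 ≈ 27.143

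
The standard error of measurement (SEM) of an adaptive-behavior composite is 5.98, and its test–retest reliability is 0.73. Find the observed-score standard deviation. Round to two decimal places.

11.51

σ = SEM·(1 − r)^(−1/2) ≈ 5.98*1.925 ≈ 11.509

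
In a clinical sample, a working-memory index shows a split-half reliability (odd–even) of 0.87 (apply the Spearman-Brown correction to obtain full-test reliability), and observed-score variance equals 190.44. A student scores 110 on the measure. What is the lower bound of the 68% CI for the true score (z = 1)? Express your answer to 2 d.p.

106.36

SD = √190.44 = 13.800
r_full = 2·0.87 / (1 + 0.87) ≈ 0.930
SEM = 13.800*√(1 − 0.930) ≈ 3.639
Half-width = 1*3.639 ≈ 3.639
Lower limit = 110 − 3.639 ≈ 106.361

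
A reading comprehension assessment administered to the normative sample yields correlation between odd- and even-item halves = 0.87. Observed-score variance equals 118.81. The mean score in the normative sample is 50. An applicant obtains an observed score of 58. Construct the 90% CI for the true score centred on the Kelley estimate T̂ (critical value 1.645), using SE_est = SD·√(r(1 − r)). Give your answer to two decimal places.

[52.88, 62.00]

σ = 118.81^(1/2) = 10.90000
r_full = 2·0.87 / (1 + 0.87) ≈ 0.93048
T̂ = 0.93048(58) + 0.06952(50) ≈ 57.44385
SE_est = 10.90000*√(0.93048*0.06952) ≈ 2.77224
90% CI: 57.44385 ± 4.56034 ≈ (52.88351, 62.00419)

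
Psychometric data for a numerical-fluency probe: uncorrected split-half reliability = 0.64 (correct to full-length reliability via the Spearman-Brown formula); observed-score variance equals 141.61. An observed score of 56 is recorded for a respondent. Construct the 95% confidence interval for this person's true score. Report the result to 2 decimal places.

[45.07, 66.93]

SD = √141.61 = 11.900
Full-length reliability (Spearman-Brown) = 2(0.64)/(1+0.64) ≈ 0.780
SEM = 11.900·√(1 − 0.780) ≈ 5.575
Margin = 1.96 · 5.575 ≈ 10.928
95% CI: 56 ± 10.928 = [45.072, 66.928]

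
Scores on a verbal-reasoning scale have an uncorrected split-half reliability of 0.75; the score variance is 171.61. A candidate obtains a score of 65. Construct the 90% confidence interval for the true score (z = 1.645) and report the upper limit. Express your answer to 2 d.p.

SD = √171.61 ≈ 13.1000
Spearman-Brown: r = 2(0.75) / (1 + 0.75) = 1.5000 / 1.7500 ≈ 0.8571
SEM = 13.1000 × √(1 − 0.8571) = 13.1000 × √0.1429 ≈ 13.1000 × 0.3780 ≈ 4.9513
1.645 × SEM ≈ 8.1449
Upper bound: 65 + 8.1449 = 73.1449

73.14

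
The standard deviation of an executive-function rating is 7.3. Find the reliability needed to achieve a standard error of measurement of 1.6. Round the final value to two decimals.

Required reliability = 1 − (SEM/SD)² = 1 − 0.048 ≃ 0.952

0.95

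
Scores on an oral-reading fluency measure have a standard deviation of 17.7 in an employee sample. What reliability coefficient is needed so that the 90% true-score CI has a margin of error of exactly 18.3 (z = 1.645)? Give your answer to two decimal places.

0.60

SEM needed = half-width / z = 18.3/1.645 ≃ 11.12462
r = 1 − (11.12462/17.7)² ≃ 1 − 0.39502 ≃ 0.60498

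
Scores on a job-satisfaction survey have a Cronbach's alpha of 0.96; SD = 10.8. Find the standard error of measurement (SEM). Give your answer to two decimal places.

SEM = 10.800 · √(1 − 0.960) = 10.800 · √0.040 ≈ 10.800 · 0.200 ≈ 2.160

2.16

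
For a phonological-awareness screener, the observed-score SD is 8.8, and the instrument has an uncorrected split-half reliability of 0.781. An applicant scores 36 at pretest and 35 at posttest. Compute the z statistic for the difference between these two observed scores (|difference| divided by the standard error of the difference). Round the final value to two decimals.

Full-length reliability (Spearman-Brown) = 2(0.781)/(1+0.781) ≈ 0.8770
SEM = 8.8000×√(1 − 0.8770) ≈ 3.0858
SE_diff = SEM × √2 ≈ 3.0858 × 1.4142 ≈ 4.3640
z = |36 − 35| / 4.3640 = 1 / 4.3640 ≈ 0.2291

0.23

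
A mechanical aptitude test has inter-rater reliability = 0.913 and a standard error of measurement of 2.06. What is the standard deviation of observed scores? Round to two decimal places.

σ = SEM·(1 − r)^(−1/2) ≈ 2.06×3.3903 ≈ 6.9841

6.98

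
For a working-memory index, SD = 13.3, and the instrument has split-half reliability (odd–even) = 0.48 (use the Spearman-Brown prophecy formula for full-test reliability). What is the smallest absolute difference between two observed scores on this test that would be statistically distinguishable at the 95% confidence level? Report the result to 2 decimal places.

r_full = 2·0.48 / (1 + 0.48) ≈ 0.649
The standard error of measurement is 13.300×√(1 − 0.649) ≈ 13.300×0.593 ≈ 7.884.
Standard error of the difference = 7.884·√2 ≈ 11.149
Minimum reliable difference = 1.96 × SE_diff ≈ 1.96 × 11.149 ≈ 21.852

21.85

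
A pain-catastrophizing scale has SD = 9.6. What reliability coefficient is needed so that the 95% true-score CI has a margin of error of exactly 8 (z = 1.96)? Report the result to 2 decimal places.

SEM needed = half-width / z = 8/1.96 ≃ 4.0816
Required reliability = 1 − (SEM/SD)² = 1 − 0.1808 ≃ 0.8192

0.82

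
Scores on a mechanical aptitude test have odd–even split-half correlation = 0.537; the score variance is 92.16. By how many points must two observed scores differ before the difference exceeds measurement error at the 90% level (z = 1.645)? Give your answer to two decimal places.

SD = √92.16 ≈ 9.600
Full-length reliability (Spearman-Brown) = 2(0.537)/(1+0.537) ≈ 0.699
The standard error of measurement is 9.600×√(1 − 0.699) ≈ 9.600×0.549 ≈ 5.269.
SE_diff = √2 × SEM ≈ 7.451
Smallest detectable difference = 1.645×7.451 ≈ 12.258

12.26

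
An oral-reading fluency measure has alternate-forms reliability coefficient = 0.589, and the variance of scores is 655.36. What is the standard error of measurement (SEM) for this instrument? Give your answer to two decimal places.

16.41

σ = 655.36^(1/2) = 25.6000
The standard error of measurement is 25.6000·√(1 − 0.5890) ≃ 25.6000·0.6411 ≃ 16.4120.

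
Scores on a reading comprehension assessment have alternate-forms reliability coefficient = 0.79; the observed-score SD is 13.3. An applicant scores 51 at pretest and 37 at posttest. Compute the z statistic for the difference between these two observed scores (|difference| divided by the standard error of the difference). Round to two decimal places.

SEM = 13.300 · √(1 − 0.790) = 13.300 · √0.210 ≃ 13.300 · 0.458 ≃ 6.095
Standard error of the difference = 6.095·√2 ≃ 8.619
z = |51 − 37| / 8.619 = 14 / 8.619 ≃ 1.624

1.62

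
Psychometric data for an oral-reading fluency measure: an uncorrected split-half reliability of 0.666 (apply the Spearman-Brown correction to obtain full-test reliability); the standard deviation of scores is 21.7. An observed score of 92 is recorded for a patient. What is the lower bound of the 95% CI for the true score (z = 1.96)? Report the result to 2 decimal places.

Full-length reliability (Spearman-Brown) = 2(0.666)/(1+0.666) ≈ 0.800
SEM = 21.700·√(1 − 0.800) ≈ 9.716
1.96 · SEM ≈ 19.044
Lower bound: 92 − 19.044 = 72.956

72.96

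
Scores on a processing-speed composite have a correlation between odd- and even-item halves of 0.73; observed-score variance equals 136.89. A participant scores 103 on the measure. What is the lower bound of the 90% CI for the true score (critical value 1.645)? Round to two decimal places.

σ = 136.89^(1/2) = 11.700
Spearman-Brown: r = 2(0.73) / (1 + 0.73) = 1.460 / 1.730 ≈ 0.844
SEM = 11.700 × √(1 − 0.844) = 11.700 × √0.156 ≈ 11.700 × 0.395 ≈ 4.622
1.645 × SEM ≈ 7.603
Lower limit = 103 − 7.603 ≈ 95.397

95.40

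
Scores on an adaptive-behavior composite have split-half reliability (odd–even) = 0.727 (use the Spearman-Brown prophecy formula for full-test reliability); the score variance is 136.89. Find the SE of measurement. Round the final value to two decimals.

SD = √136.89 ≃ 11.70000
r_full = 2·0.727 / (1 + 0.727) ≃ 0.84192
SEM = 11.70000 × √(1 − 0.84192) = 11.70000 × √0.15808 ≃ 11.70000 × 0.39759 ≃ 4.65180

4.65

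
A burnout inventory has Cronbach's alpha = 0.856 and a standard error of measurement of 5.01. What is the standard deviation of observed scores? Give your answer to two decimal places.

13.20

SD = 5.01 / √(1 − 0.856) ≈ 13.203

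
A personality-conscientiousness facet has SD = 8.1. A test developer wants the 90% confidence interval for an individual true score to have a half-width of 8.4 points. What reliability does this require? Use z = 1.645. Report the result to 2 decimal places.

0.60

SEM needed = half-width / z = 8.4/1.645 ≈ 5.10638
r = 1 − (5.10638/8.1)² ≈ 1 − 0.39743 ≈ 0.60257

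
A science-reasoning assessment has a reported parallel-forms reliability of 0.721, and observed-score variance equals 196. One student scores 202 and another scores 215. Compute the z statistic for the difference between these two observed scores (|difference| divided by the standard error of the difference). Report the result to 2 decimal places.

1.24

σ = 196^(1/2) = 14.000
SEM = 14.000 × √(1 − 0.721) = 14.000 × √0.279 ≃ 14.000 × 0.528 ≃ 7.395
Standard error of the difference = 7.395·√2 ≃ 10.458
z = 13 / 10.458 ≃ 1.243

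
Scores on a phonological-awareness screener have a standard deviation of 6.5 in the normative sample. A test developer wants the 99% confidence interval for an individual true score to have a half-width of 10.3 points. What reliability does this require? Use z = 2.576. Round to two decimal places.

0.62

SEM needed = half-width / z = 10.3/2.576 ≃ 3.9984
Required reliability = 1 − (SEM/SD)² = 1 − 0.3784 ≃ 0.6216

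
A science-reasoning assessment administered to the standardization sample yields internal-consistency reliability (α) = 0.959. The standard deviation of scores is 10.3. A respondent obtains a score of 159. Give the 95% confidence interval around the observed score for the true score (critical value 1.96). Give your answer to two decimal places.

[154.91, 163.09]

SEM = 10.30000×√(1 − 0.95900) ≈ 2.08559
Half-width = 1.96×2.08559 ≈ 4.08776
Interval: (154.91224, 163.08776)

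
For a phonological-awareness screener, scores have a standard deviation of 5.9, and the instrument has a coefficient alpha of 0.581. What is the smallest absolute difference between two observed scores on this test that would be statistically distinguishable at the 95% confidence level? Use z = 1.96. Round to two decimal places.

10.59

The standard error of measurement is 5.900·√(1 − 0.581) ≈ 5.900·0.647 ≈ 3.819.
SE_diff = √2 · SEM ≈ 5.401
Minimum reliable difference = 1.96 · SE_diff ≈ 1.96 · 5.401 ≈ 10.586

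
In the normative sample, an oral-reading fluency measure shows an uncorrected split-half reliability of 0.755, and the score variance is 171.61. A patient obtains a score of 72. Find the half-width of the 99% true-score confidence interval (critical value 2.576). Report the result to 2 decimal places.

σ = 171.61^(1/2) = 13.100
Spearman-Brown: r = 2(0.755) / (1 + 0.755) = 1.510 / 1.755 ≈ 0.860
SEM = 13.100 × √(1 − 0.860) = 13.100 × √0.140 ≈ 13.100 × 0.374 ≈ 4.895
Margin = 2.576 × 4.895 ≈ 12.608

12.61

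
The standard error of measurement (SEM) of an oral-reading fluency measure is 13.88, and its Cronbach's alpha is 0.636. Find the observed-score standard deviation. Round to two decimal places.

23.01

SD = SEM / √(1 − r) = 13.88 / √0.3640 ≃ 13.88 / 0.6033 ≃ 23.0059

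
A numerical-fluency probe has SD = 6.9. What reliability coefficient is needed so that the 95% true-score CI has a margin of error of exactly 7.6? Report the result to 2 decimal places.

Required SEM = 7.6 / 1.96 ≃ 3.8776
Required reliability = 1 − (SEM/SD)² = 1 − 0.3158 ≃ 0.6842

0.68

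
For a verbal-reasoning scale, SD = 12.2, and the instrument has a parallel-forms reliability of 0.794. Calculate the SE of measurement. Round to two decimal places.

5.54

SEM = 12.2000·√(1 − 0.7940) ≈ 5.5372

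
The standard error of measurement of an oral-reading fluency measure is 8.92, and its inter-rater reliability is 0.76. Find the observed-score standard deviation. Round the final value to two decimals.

σ = SEM·(1 − r)^(−1/2) ≃ 8.92×2.041 ≃ 18.208

18.21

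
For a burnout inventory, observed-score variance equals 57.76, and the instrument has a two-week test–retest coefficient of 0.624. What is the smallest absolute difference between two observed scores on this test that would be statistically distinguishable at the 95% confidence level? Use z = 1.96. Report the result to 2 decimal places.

12.92

σ = 57.76^(1/2) = 7.600
The standard error of measurement is 7.600*√(1 − 0.624) ≈ 7.600*0.613 ≈ 4.660.
SE_diff = √2 * SEM ≈ 6.591
Smallest detectable difference = 1.96*6.591 ≈ 12.918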